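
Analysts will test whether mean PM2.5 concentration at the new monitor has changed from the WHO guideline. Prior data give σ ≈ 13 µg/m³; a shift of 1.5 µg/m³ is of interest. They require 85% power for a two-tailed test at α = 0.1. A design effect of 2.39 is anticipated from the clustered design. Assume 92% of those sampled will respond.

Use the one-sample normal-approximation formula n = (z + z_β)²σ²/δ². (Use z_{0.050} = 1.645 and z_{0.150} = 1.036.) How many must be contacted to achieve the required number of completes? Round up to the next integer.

n = 1403

n = (z_{α/2} + z_β)² · σ² / δ²
  = (1.645 + 1.036)² · 13² / 1.5²
  = 7.1878 · 169 / 2.25
  = 539.88
Design effect: 2.39 × 539.88 = 1290.31.
Adjust for 92% response: 1290.31 / 0.92 = 1402.52.
Round up → n = 1403.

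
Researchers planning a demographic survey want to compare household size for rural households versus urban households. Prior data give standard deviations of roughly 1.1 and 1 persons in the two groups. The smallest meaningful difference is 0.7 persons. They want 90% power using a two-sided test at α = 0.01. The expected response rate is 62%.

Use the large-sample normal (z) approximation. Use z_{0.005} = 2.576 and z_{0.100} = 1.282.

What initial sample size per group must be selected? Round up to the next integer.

n = 109 per group

n = (z_{α/2} + z_β)² · (σ₁² + σ₂²) / δ²
  = (2.576 + 1.282)² · (1.1² + 1² = 2.21) / 0.7²
  = 14.8842 · 2.21 / 0.49
  = 67.13
Adjust for 62% response: 67.13 / 0.62 = 108.28.
Round up → n = 109 per group.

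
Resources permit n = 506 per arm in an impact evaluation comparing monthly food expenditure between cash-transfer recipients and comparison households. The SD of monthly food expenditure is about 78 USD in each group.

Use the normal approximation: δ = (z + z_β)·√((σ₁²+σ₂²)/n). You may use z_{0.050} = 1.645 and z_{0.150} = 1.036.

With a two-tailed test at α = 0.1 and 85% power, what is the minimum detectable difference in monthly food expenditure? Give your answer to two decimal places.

δ = (z_{α/2} + z_β) · √((σ₁²+σ₂²)/n)
  = (1.645 + 1.036) · √(12168/506)
  = 2.681 · √24.0474
  = 2.681 · 4.9038
  = 13.1471

Minimum detectable difference ≈ 13.15 USD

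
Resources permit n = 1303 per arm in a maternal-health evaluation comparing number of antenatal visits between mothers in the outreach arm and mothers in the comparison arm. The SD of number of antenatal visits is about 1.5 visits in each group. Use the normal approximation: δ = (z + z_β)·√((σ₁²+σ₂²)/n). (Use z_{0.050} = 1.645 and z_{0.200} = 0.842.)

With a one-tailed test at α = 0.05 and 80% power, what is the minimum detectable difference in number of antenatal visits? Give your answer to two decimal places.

Minimum detectable difference ≈ 0.15 visits

δ = (z_α + z_β) · √((σ₁²+σ₂²)/n)
  = (1.645 + 0.842) · √(4.5/1303)
  = 2.487 · √0.00345
  = 2.487 · 0.0588
  = 0.1462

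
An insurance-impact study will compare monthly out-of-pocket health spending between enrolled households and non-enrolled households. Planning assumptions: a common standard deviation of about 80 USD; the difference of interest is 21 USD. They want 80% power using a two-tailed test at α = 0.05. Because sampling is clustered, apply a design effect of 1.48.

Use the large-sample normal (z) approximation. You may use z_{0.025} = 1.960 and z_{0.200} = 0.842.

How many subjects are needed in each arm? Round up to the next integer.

n = 338 per group

n = (z_{α/2} + z_β)² · (σ₁² + σ₂²) / δ²
  = (1.960 + 0.842)² · (2·80² = 12800) / 21²
  = 7.8512 · 12800 / 441
  = 227.88
Design effect: 1.48 × 227.88 = 337.26.
Round up → n = 338 per group.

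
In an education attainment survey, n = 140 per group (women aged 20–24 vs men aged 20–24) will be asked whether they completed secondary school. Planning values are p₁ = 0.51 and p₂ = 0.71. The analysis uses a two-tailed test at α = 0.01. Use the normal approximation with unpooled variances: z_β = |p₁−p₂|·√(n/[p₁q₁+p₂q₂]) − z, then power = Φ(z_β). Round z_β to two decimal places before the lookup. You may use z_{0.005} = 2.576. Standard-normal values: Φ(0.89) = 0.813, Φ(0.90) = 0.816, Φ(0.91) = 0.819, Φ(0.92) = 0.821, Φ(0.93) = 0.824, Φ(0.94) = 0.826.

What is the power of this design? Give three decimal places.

Power ≈ 0.824

z_β = |p₁−p₂|·√(n/[p₁q₁+p₂q₂]) − z_{α/2}
    = 0.20 · √(140/0.4558) − 2.576
    = 0.20 · 17.5258 − 2.576
    = 3.5052 − 2.576 = 0.9292 → 0.93
Power = Φ(0.93) = 0.824.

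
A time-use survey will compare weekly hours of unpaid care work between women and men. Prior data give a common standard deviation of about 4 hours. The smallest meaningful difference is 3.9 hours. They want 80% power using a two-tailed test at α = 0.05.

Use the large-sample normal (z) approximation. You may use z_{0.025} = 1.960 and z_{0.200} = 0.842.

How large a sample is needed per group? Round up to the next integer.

n = 17 per group

n = (z_{α/2} + z_β)² · (σ₁² + σ₂²) / δ²
  = (1.960 + 0.842)² · (2·4² = 32) / 3.9²
  = 7.8512 · 32 / 15.21
  = 16.52
Round up → n = 17 per group.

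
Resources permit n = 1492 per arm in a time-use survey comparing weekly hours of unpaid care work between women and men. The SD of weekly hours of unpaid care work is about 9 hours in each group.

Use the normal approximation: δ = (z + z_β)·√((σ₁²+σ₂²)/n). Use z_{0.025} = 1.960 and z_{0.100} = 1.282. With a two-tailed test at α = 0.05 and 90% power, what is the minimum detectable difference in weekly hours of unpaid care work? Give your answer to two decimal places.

Minimum detectable difference ≈ 1.07 hours

δ = (z_{α/2} + z_β) · √((σ₁²+σ₂²)/n)
  = (1.960 + 1.282) · √(162/1492)
  = 3.242 · √0.10858
  = 3.242 · 0.3295
  = 1.0683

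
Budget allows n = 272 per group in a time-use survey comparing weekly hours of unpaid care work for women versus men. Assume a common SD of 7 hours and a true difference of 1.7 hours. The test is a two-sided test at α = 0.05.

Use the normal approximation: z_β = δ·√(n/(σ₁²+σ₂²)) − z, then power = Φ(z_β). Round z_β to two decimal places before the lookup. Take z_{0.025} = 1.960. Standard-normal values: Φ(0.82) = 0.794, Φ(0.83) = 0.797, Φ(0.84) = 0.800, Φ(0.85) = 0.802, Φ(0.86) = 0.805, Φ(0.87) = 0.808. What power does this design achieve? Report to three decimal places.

z_β = δ·√(n/(σ₁²+σ₂²)) − z_{α/2}
    = 1.7 · √(272/98) − 1.960
    = 1.7 · 1.66599 − 1.960
    = 2.8322 − 1.960 = 0.8722 → 0.87
Power = Φ(0.87) = 0.808.

Power ≈ 0.808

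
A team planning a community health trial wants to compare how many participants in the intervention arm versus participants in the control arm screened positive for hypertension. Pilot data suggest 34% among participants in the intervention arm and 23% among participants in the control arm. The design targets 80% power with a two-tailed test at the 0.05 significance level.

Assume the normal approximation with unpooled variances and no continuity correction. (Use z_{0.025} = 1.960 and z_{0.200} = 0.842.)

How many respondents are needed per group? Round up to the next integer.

n = (z_{α/2} + z_β)² · [p₁(1−p₁) + p₂(1−p₂)] / (p₁ − p₂)²
  = (1.960 + 0.842)² · (0.34·0.66 + 0.23·0.77) / (0.11)²
  = (2.802)² · (0.2244 + 0.1771) / 0.0121
  = 7.8512 · 0.4015 / 0.0121
  = 260.52
Round up → n = 261 per group.

n = 261 per group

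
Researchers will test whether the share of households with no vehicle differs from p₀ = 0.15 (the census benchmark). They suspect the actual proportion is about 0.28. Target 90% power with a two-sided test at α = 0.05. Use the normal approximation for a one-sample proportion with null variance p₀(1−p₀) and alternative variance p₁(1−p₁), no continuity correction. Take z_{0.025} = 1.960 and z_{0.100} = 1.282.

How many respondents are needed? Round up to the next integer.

n = [z_{α/2}·√(p₀q₀) + z_β·√(p₁q₁)]² / (p₁ − p₀)²
  = [1.960·√(0.15·0.85) + 1.282·√(0.28·0.72)]² / (0.13)²
  = [1.960·0.3571 + 1.282·0.4490]² / 0.0169
  = [1.2755]² / 0.0169
  = 96.26
Round up → n = 97.

n = 97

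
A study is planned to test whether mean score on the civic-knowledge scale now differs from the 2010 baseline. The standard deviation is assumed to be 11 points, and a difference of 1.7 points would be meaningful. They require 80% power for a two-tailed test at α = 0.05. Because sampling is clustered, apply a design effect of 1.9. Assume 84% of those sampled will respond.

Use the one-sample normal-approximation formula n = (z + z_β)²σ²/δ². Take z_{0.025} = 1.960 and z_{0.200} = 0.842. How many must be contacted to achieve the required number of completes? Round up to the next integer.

n = 744

n = (z_{α/2} + z_β)² · σ² / δ²
  = (1.960 + 0.842)² · 11² / 1.7²
  = 7.8512 · 121 / 2.89
  = 328.72
Design effect: 1.9 × 328.72 = 624.56.
Adjust for 84% response: 624.56 / 0.84 = 743.53.
Round up → n = 744.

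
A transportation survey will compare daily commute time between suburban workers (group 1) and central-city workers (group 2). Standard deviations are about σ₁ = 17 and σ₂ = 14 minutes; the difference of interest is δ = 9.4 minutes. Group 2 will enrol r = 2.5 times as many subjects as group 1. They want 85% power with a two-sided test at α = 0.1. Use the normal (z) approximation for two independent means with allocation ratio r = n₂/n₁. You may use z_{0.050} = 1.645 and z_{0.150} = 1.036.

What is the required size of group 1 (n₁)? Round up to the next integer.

n₁ = (z_{α/2} + z_β)² · (σ₁² + σ₂²/r) / δ²
   = (1.645 + 1.036)² · (17² + 14²/2.5) / 9.4²
   = 7.1878 · (289 + 78.4) / 88.36
   = 7.1878 · 367.4 / 88.36
   = 29.89
Round up → n₁ = 30; n₂ = r·n₁ = 2.5 × 30 = 75.

n₁ = 30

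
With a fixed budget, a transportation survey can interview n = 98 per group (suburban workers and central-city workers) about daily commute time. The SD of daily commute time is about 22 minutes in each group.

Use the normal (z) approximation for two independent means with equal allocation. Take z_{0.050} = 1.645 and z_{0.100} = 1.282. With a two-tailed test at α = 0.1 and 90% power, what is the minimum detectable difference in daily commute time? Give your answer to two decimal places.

δ = (z_{α/2} + z_β) · √((σ₁²+σ₂²)/n)
  = (1.645 + 1.282) · √(968/98)
  = 2.927 · √9.8776
  = 2.927 · 3.1429
  = 9.1991

Minimum detectable difference ≈ 9.20 minutes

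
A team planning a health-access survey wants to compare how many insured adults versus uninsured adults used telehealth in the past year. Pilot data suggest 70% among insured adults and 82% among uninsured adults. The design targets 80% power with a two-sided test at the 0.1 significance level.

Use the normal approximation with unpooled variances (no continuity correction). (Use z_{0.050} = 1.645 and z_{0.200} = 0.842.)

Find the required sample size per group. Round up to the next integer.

n = (z_{α/2} + z_β)² · [p₁(1−p₁) + p₂(1−p₂)] / (p₁ − p₂)²
  = (1.645 + 0.842)² · (0.70·0.30 + 0.82·0.18) / (-0.12)²
  = (2.487)² · (0.2100 + 0.1476) / 0.0144
  = 6.1852 · 0.3576 / 0.0144
  = 153.60
Round up → n = 154 per group.

n = 154 per group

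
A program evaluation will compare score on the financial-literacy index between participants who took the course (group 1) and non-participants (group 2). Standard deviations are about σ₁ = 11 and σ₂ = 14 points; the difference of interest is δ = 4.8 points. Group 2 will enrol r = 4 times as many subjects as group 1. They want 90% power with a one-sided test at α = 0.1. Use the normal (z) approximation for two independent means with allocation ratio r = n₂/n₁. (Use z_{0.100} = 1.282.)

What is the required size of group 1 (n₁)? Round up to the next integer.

n₁ = (z_α + z_β)² · (σ₁² + σ₂²/r) / δ²
   = (1.282 + 1.282)² · (11² + 14²/4) / 4.8²
   = 6.5741 · (121 + 49) / 23.04
   = 6.5741 · 170 / 23.04
   = 48.51
Round up → n₁ = 49; n₂ = r·n₁ = 4 × 49 = 196.

n₁ = 49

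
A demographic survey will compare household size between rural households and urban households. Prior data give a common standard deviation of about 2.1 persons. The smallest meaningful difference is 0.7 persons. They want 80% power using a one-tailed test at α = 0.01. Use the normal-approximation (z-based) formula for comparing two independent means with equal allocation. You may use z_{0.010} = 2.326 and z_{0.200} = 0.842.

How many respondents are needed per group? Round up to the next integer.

n = 181 per group

n = (z_α + z_β)² · (σ₁² + σ₂²) / δ²
  = (2.326 + 0.842)² · (2·2.1² = 8.82) / 0.7²
  = 10.0362 · 8.82 / 0.49
  = 180.65
Round up → n = 181 per group.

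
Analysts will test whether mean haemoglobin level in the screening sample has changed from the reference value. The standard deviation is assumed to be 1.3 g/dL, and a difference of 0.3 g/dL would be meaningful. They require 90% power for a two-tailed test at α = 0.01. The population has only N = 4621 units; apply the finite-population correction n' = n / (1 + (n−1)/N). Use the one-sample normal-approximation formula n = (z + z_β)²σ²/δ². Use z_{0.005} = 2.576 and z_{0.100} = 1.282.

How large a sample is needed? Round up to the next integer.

n = 264

n = (z_{α/2} + z_β)² · σ² / δ²
  = (2.576 + 1.282)² · 1.3² / 0.3²
  = 14.8842 · 1.69 / 0.09
  = 279.49
Finite-population correction (N = 4621): 279.49 / (1 + (279.49 − 1)/4621) = 263.60.
Round up → n = 264.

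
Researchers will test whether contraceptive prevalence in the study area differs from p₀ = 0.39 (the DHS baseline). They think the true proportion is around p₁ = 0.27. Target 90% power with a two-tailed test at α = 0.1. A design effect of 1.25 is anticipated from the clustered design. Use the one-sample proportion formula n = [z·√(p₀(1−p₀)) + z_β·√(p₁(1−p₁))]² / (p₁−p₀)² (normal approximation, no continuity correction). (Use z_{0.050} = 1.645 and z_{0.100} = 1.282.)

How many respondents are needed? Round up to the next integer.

n = [z_{α/2}·√(p₀q₀) + z_β·√(p₁q₁)]² / (p₁ − p₀)²
  = [1.645·√(0.39·0.61) + 1.282·√(0.27·0.73)]² / (-0.12)²
  = [1.645·0.4877 + 1.282·0.4440]² / 0.0144
  = [1.3715]² / 0.0144
  = 130.63
Design effect: 1.25 × 130.63 = 163.28.
Round up → n = 164.

n = 164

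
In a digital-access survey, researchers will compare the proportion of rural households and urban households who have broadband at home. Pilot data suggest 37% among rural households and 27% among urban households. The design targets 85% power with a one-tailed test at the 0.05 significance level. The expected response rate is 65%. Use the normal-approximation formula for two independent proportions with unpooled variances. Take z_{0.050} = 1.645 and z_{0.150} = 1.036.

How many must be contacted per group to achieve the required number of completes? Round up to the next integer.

n = 476 per group

n = (z_α + z_β)² · [p₁(1−p₁) + p₂(1−p₂)] / (p₁ − p₂)²
  = (1.645 + 1.036)² · (0.37·0.63 + 0.27·0.73) / (0.10)²
  = (2.681)² · (0.2331 + 0.1971) / 0.0100
  = 7.1878 · 0.4302 / 0.0100
  = 309.22
Adjust for 65% response: 309.22 / 0.65 = 475.72.
Round up → n = 476 per group.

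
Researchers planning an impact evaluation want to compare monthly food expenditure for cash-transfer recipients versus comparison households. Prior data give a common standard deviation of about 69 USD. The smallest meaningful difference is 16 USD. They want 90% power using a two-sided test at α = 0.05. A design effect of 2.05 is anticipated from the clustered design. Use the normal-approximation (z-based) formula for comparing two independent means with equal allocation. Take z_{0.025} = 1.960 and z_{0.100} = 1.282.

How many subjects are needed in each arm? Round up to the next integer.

n = 802 per group

n = (z_{α/2} + z_β)² · (σ₁² + σ₂²) / δ²
  = (1.960 + 1.282)² · (2·69² = 9522) / 16²
  = 10.5106 · 9522 / 256
  = 390.94
Design effect: 2.05 × 390.94 = 801.43.
Round up → n = 802 per group.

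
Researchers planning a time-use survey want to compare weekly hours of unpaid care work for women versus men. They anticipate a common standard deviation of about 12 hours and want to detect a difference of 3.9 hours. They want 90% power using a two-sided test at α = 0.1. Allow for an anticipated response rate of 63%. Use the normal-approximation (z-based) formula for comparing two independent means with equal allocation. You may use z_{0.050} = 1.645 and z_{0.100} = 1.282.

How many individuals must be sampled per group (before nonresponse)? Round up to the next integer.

n = 258 per group

n = (z_{α/2} + z_β)² · (σ₁² + σ₂²) / δ²
  = (1.645 + 1.282)² · (2·12² = 288) / 3.9²
  = 8.5673 · 288 / 15.21
  = 162.22
Adjust for 63% response: 162.22 / 0.63 = 257.49.
Round up → n = 258 per group.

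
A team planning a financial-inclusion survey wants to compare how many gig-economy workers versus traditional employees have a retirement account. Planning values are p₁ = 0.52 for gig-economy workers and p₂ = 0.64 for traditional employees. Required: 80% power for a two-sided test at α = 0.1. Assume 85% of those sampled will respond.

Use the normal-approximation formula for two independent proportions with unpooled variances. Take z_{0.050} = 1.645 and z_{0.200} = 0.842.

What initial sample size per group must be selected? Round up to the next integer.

n = 243 per group

n = (z_{α/2} + z_β)² · [p₁(1−p₁) + p₂(1−p₂)] / (p₁ − p₂)²
  = (1.645 + 0.842)² · (0.52·0.48 + 0.64·0.36) / (-0.12)²
  = (2.487)² · (0.2496 + 0.2304) / 0.0144
  = 6.1852 · 0.4800 / 0.0144
  = 206.17
Adjust for 85% response: 206.17 / 0.85 = 242.56.
Round up → n = 243 per group.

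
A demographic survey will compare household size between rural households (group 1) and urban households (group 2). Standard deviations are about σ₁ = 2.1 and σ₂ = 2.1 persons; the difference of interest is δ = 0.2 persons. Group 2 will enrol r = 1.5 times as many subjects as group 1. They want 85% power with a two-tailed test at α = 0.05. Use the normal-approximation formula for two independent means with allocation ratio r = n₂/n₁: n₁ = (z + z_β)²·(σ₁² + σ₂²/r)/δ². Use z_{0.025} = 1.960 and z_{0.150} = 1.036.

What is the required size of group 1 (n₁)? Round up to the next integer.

n₁ = 1650

n₁ = (z_{α/2} + z_β)² · (σ₁² + σ₂²/r) / δ²
   = (1.960 + 1.036)² · (2.1² + 2.1²/1.5) / 0.2²
   = 8.9760 · (4.41 + 2.94) / 0.04
   = 8.9760 · 7.35 / 0.04
   = 1649.34
Round up → n₁ = 1650; n₂ = r·n₁ = 1.5 × 1650 = 2475.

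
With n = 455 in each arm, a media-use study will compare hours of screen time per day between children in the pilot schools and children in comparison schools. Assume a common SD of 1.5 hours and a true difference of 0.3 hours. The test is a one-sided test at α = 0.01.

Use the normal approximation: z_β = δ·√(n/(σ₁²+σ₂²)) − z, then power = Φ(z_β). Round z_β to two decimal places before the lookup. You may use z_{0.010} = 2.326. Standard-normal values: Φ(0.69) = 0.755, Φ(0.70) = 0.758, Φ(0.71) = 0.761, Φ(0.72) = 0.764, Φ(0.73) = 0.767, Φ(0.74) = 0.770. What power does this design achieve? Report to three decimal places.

z_β = δ·√(n/(σ₁²+σ₂²)) − z_α
    = 0.3 · √(455/4.5) − 2.326
    = 0.3 · 10.05540 − 2.326
    = 3.0166 − 2.326 = 0.6906 → 0.69
Power = Φ(0.69) = 0.755.

Power ≈ 0.755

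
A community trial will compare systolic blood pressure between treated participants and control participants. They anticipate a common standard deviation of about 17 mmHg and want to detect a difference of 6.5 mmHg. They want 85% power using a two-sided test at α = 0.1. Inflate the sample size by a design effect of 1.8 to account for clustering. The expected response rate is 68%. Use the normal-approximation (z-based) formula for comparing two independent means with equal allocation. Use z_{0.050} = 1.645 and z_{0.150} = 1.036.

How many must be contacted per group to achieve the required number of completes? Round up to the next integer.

n = (z_{α/2} + z_β)² · (σ₁² + σ₂²) / δ²
  = (1.645 + 1.036)² · (2·17² = 578) / 6.5²
  = 7.1878 · 578 / 42.25
  = 98.33
Design effect: 1.8 × 98.33 = 177.00.
Adjust for 68% response: 177.00 / 0.68 = 260.29.
Round up → n = 261 per group.

n = 261 per group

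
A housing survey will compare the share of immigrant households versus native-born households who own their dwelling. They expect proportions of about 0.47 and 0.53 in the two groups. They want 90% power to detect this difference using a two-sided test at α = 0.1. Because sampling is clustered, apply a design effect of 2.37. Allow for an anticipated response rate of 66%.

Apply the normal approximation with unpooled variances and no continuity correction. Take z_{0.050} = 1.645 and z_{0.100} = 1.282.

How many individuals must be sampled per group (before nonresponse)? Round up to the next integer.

n = (z_{α/2} + z_β)² · [p₁(1−p₁) + p₂(1−p₂)] / (p₁ − p₂)²
  = (1.645 + 1.282)² · (0.47·0.53 + 0.53·0.47) / (-0.06)²
  = (2.927)² · (0.2491 + 0.2491) / 0.0036
  = 8.5673 · 0.4982 / 0.0036
  = 1185.62
Design effect: 2.37 × 1185.62 = 2809.93.
Adjust for 66% response: 2809.93 / 0.66 = 4257.46.
Round up → n = 4258 per group.

n = 4258 per group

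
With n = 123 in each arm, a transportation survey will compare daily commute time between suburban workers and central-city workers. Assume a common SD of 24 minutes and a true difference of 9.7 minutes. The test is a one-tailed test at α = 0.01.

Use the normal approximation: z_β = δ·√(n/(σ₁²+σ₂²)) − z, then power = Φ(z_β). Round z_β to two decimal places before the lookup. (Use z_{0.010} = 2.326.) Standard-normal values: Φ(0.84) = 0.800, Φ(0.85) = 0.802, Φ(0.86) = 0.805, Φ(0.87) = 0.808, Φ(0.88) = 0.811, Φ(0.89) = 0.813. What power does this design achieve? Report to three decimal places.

z_β = δ·√(n/(σ₁²+σ₂²)) − z_α
    = 9.7 · √(123/1152) − 2.326
    = 9.7 · 0.32676 − 2.326
    = 3.1696 − 2.326 = 0.8436 → 0.84
Power = Φ(0.84) = 0.800.

Power ≈ 0.800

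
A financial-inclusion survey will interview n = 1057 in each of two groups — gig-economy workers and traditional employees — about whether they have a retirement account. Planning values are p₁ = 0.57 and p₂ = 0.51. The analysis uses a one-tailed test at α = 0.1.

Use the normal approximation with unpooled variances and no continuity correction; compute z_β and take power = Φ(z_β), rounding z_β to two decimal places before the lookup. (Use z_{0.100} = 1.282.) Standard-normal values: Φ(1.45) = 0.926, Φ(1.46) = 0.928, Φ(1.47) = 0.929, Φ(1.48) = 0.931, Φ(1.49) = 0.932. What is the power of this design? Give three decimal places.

Power ≈ 0.932

z_β = |p₁−p₂|·√(n/[p₁q₁+p₂q₂]) − z_α
    = 0.06 · √(1057/0.4950) − 1.282
    = 0.06 · 46.2099 − 1.282
    = 2.7726 − 1.282 = 1.4906 → 1.49
Power = Φ(1.49) = 0.932.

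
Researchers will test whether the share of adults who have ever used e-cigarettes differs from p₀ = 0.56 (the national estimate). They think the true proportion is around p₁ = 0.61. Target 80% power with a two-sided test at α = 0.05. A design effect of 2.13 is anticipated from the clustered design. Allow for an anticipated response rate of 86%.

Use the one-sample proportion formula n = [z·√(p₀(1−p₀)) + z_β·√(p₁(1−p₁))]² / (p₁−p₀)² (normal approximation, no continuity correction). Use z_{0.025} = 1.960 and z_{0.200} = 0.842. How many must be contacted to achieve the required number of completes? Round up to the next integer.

n = 1897

n = [z_{α/2}·√(p₀q₀) + z_β·√(p₁q₁)]² / (p₁ − p₀)²
  = [1.960·√(0.56·0.44) + 0.842·√(0.61·0.39)]² / (0.05)²
  = [1.960·0.4964 + 0.842·0.4877]² / 0.0025
  = [1.3836]² / 0.0025
  = 765.74
Design effect: 2.13 × 765.74 = 1631.03.
Adjust for 86% response: 1631.03 / 0.86 = 1896.55.
Round up → n = 1897.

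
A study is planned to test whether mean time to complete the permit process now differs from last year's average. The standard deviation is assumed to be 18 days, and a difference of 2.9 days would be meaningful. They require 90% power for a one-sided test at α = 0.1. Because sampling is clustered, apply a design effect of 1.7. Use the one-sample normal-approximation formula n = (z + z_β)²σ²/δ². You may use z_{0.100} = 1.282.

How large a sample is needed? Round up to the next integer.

n = 431

n = (z_α + z_β)² · σ² / δ²
  = (1.282 + 1.282)² · 18² / 2.9²
  = 6.5741 · 324 / 8.41
  = 253.27
Design effect: 1.7 × 253.27 = 430.56.
Round up → n = 431.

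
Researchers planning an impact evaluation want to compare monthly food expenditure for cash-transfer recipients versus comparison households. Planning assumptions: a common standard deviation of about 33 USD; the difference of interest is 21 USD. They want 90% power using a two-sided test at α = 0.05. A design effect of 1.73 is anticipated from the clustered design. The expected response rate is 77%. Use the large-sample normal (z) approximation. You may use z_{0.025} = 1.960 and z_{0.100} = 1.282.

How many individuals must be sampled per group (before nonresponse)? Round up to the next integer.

n = 117 per group

n = (z_{α/2} + z_β)² · (σ₁² + σ₂²) / δ²
  = (1.960 + 1.282)² · (2·33² = 2178) / 21²
  = 10.5106 · 2178 / 441
  = 51.91
Design effect: 1.73 × 51.91 = 89.80.
Adjust for 77% response: 89.80 / 0.77 = 116.63.
Round up → n = 117 per group.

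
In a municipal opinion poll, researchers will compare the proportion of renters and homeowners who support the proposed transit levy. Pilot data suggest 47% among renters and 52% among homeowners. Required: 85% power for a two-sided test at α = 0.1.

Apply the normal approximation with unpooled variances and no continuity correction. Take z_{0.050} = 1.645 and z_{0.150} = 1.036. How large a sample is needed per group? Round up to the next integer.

n = (z_{α/2} + z_β)² · [p₁(1−p₁) + p₂(1−p₂)] / (p₁ − p₂)²
  = (1.645 + 1.036)² · (0.47·0.53 + 0.52·0.48) / (-0.05)²
  = (2.681)² · (0.2491 + 0.2496) / 0.0025
  = 7.1878 · 0.4987 / 0.0025
  = 1433.81
Round up → n = 1434 per group.

n = 1434 per group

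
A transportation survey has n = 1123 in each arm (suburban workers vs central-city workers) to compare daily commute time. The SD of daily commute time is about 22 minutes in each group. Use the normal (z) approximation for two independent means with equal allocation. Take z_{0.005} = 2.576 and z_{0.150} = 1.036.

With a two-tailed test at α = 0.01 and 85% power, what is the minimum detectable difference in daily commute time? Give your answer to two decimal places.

δ = (z_{α/2} + z_β) · √((σ₁²+σ₂²)/n)
  = (2.576 + 1.036) · √(968/1123)
  = 3.612 · √0.86198
  = 3.612 · 0.9284
  = 3.3535

Minimum detectable difference ≈ 3.35 minutes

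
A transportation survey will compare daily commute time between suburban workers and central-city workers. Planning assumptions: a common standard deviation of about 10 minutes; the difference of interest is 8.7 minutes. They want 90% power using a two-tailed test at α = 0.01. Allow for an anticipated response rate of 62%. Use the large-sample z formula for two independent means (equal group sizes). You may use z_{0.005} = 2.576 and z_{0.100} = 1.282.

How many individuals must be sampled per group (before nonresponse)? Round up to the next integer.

n = 64 per group

n = (z_{α/2} + z_β)² · (σ₁² + σ₂²) / δ²
  = (2.576 + 1.282)² · (2·10² = 200) / 8.7²
  = 14.8842 · 200 / 75.69
  = 39.33
Adjust for 62% response: 39.33 / 0.62 = 63.43.
Round up → n = 64 per group.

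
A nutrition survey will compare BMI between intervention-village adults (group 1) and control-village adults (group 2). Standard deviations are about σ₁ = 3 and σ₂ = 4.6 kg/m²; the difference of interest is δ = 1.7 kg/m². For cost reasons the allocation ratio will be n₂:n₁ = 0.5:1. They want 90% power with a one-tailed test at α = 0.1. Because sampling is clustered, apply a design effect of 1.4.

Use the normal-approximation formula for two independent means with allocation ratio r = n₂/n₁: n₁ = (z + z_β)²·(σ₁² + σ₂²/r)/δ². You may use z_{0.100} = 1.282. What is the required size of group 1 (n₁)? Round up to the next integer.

n₁ = (z_α + z_β)² · (σ₁² + σ₂²/r) / δ²
   = (1.282 + 1.282)² · (3² + 4.6²/0.5) / 1.7²
   = 6.5741 · (9 + 42.32) / 2.89
   = 6.5741 · 51.32 / 2.89
   = 116.74
Design effect: 1.4 × 116.74 = 163.44.
Round up → n₁ = 164; n₂ = r·n₁ = 0.5 × 164 = 82.

n₁ = 164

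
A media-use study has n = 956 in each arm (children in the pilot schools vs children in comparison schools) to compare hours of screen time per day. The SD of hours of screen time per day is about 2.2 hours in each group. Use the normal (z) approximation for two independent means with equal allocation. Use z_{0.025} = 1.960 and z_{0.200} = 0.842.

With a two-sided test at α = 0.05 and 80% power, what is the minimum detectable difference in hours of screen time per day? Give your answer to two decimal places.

Minimum detectable difference ≈ 0.28 hours

δ = (z_{α/2} + z_β) · √((σ₁²+σ₂²)/n)
  = (1.960 + 0.842) · √(9.68/956)
  = 2.802 · √0.01013
  = 2.802 · 0.1006
  = 0.2820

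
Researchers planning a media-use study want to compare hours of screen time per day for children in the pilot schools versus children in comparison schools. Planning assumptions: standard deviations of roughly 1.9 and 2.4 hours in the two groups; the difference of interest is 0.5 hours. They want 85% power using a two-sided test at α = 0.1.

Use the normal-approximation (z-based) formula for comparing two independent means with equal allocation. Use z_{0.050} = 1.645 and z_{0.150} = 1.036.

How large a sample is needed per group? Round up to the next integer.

n = 270 per group

n = (z_{α/2} + z_β)² · (σ₁² + σ₂²) / δ²
  = (1.645 + 1.036)² · (1.9² + 2.4² = 9.37) / 0.5²
  = 7.1878 · 9.37 / 0.25
  = 269.40
Round up → n = 270 per group.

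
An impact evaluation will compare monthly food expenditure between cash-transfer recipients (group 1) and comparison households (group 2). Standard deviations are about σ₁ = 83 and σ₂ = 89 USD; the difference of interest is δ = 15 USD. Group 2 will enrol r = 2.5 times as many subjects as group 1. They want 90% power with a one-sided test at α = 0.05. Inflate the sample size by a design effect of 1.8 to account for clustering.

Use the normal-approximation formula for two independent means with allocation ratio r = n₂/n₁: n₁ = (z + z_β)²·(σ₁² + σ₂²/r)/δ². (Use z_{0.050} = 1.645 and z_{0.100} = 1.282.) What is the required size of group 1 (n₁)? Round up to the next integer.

n₁ = 690

n₁ = (z_α + z_β)² · (σ₁² + σ₂²/r) / δ²
   = (1.645 + 1.282)² · (83² + 89²/2.5) / 15²
   = 8.5673 · (6889 + 3168.4) / 225
   = 8.5673 · 10057.4 / 225
   = 382.96
Design effect: 1.8 × 382.96 = 689.32.
Round up → n₁ = 690; n₂ = r·n₁ = 2.5 × 690 = 1725.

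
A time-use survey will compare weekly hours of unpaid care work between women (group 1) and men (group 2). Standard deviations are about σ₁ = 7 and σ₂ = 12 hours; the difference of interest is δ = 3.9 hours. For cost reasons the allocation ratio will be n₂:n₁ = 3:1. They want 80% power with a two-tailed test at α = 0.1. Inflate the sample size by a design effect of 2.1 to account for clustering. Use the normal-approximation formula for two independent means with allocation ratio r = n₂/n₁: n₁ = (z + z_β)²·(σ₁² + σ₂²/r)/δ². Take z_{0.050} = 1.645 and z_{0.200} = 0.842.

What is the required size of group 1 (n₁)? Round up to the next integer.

n₁ = (z_{α/2} + z_β)² · (σ₁² + σ₂²/r) / δ²
   = (1.645 + 0.842)² · (7² + 12²/3) / 3.9²
   = 6.1852 · (49 + 48) / 15.21
   = 6.1852 · 97 / 15.21
   = 39.45
Design effect: 2.1 × 39.45 = 82.83.
Round up → n₁ = 83; n₂ = r·n₁ = 3 × 83 = 249.

n₁ = 83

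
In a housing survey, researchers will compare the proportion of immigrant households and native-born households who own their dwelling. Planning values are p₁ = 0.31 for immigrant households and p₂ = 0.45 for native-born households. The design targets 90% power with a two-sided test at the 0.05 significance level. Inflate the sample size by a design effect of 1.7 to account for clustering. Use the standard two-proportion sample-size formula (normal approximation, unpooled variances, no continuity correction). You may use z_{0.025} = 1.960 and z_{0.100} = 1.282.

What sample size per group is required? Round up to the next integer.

n = (z_{α/2} + z_β)² · [p₁(1−p₁) + p₂(1−p₂)] / (p₁ − p₂)²
  = (1.960 + 1.282)² · (0.31·0.69 + 0.45·0.55) / (-0.14)²
  = (3.242)² · (0.2139 + 0.2475) / 0.0196
  = 10.5106 · 0.4614 / 0.0196
  = 247.43
Design effect: 1.7 × 247.43 = 420.63.
Round up → n = 421 per group.

n = 421 per group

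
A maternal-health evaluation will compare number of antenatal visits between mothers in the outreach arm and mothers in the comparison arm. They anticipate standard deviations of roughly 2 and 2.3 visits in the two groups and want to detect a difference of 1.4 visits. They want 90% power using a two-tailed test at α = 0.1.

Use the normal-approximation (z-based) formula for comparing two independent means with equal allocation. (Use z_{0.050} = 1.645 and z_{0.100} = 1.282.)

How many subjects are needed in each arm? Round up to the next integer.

n = (z_{α/2} + z_β)² · (σ₁² + σ₂²) / δ²
  = (1.645 + 1.282)² · (2² + 2.3² = 9.29) / 1.4²
  = 8.5673 · 9.29 / 1.96
  = 40.61
Round up → n = 41 per group.

n = 41 per group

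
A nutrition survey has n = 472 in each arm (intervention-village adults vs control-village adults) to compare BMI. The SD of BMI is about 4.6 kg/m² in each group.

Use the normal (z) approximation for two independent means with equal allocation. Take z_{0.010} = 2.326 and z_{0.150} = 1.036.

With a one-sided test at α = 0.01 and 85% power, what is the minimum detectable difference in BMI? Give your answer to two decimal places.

δ = (z_α + z_β) · √((σ₁²+σ₂²)/n)
  = (2.326 + 1.036) · √(42.32/472)
  = 3.362 · √0.08966
  = 3.362 · 0.2994
  = 1.0067

Minimum detectable difference ≈ 1.01 kg/m²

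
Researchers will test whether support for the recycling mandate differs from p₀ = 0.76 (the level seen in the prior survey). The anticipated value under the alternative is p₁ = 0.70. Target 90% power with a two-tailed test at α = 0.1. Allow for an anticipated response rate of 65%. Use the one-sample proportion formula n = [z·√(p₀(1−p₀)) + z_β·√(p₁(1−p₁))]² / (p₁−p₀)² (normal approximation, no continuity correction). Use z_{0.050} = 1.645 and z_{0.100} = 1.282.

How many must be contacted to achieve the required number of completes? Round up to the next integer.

n = [z_{α/2}·√(p₀q₀) + z_β·√(p₁q₁)]² / (p₁ − p₀)²
  = [1.645·√(0.76·0.24) + 1.282·√(0.70·0.30)]² / (-0.06)²
  = [1.645·0.4271 + 1.282·0.4583]² / 0.0036
  = [1.2900]² / 0.0036
  = 462.28
Adjust for 65% response: 462.28 / 0.65 = 711.20.
Round up → n = 712.

n = 712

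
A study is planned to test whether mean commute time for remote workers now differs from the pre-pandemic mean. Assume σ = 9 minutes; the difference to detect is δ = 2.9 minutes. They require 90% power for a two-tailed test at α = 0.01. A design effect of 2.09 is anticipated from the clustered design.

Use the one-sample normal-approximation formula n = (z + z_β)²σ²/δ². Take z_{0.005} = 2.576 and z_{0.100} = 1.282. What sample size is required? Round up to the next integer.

n = 300

n = (z_{α/2} + z_β)² · σ² / δ²
  = (2.576 + 1.282)² · 9² / 2.9²
  = 14.8842 · 81 / 8.41
  = 143.36
Design effect: 2.09 × 143.36 = 299.61.
Round up → n = 300.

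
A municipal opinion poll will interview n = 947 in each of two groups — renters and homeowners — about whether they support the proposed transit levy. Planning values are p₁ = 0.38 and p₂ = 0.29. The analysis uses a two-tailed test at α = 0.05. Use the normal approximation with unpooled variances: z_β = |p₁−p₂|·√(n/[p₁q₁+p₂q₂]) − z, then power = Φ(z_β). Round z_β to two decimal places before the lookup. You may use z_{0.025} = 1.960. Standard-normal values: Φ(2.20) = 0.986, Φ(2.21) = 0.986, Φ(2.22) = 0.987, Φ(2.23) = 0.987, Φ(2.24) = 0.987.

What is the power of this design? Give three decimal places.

Power ≈ 0.986

z_β = |p₁−p₂|·√(n/[p₁q₁+p₂q₂]) − z_{α/2}
    = 0.09 · √(947/0.4415) − 1.960
    = 0.09 · 46.3137 − 1.960
    = 4.1682 − 1.960 = 2.2082 → 2.21
Power = Φ(2.21) = 0.986.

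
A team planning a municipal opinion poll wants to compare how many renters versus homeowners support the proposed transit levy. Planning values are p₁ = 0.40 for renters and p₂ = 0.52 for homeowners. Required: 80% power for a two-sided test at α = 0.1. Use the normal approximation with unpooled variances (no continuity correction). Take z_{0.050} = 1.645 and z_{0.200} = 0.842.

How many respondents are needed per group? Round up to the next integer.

n = 211 per group

n = (z_{α/2} + z_β)² · [p₁(1−p₁) + p₂(1−p₂)] / (p₁ − p₂)²
  = (1.645 + 0.842)² · (0.40·0.60 + 0.52·0.48) / (-0.12)²
  = (2.487)² · (0.2400 + 0.2496) / 0.0144
  = 6.1852 · 0.4896 / 0.0144
  = 210.30
Round up → n = 211 per group.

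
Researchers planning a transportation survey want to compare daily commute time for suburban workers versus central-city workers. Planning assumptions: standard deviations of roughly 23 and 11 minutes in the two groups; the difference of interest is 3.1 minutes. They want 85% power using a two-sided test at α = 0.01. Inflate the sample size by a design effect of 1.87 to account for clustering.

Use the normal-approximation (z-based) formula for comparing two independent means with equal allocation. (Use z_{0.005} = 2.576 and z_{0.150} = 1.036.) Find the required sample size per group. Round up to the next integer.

n = 1651 per group

n = (z_{α/2} + z_β)² · (σ₁² + σ₂²) / δ²
  = (2.576 + 1.036)² · (23² + 11² = 650) / 3.1²
  = 13.0465 · 650 / 9.61
  = 882.44
Design effect: 1.87 × 882.44 = 1650.16.
Round up → n = 1651 per group.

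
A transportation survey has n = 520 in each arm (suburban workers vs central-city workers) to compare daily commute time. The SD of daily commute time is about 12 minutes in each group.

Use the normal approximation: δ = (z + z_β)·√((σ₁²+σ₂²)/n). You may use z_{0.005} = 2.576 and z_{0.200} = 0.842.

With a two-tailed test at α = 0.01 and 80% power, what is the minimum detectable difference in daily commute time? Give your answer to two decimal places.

Minimum detectable difference ≈ 2.54 minutes

δ = (z_{α/2} + z_β) · √((σ₁²+σ₂²)/n)
  = (2.576 + 0.842) · √(288/520)
  = 3.418 · √0.55385
  = 3.418 · 0.7442
  = 2.5437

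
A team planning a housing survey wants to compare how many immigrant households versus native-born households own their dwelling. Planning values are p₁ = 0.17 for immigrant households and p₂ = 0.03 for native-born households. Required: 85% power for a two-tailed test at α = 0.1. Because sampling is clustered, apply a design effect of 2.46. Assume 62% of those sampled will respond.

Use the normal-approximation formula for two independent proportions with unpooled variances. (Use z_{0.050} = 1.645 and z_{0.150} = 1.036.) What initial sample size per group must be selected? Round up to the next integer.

n = (z_{α/2} + z_β)² · [p₁(1−p₁) + p₂(1−p₂)] / (p₁ − p₂)²
  = (1.645 + 1.036)² · (0.17·0.83 + 0.03·0.97) / (0.14)²
  = (2.681)² · (0.1411 + 0.0291) / 0.0196
  = 7.1878 · 0.1702 / 0.0196
  = 62.42
Design effect: 2.46 × 62.42 = 153.54.
Adjust for 62% response: 153.54 / 0.62 = 247.65.
Round up → n = 248 per group.

n = 248 per group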